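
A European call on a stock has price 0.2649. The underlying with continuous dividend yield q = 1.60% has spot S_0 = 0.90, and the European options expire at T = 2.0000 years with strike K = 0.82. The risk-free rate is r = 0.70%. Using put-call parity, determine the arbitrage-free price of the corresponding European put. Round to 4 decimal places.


Answer: Put price = 0.2018

Derivation:
Put-call parity: C - P = S_0 * exp(-qT) - K * exp(-rT).
S_0 * exp(-qT) = 0.9000 * 0.96850658 = 0.87165592
K * exp(-rT) = 0.8200 * 0.98609754 = 0.80859999
P = C - S*exp(-qT) + K*exp(-rT)
P = 0.2649 - 0.87165592 + 0.80859999 = 0.2018


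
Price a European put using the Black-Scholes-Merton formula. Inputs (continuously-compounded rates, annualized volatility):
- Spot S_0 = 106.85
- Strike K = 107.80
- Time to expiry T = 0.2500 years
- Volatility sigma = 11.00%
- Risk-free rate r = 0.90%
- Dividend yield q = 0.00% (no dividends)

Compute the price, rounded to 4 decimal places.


d1 = (ln(S/K) + (r - q + 0.5*sigma^2) * T) / (sigma * sqrt(T)) = -0.09253049
d2 = d1 - sigma * sqrt(T) = -0.14753049
exp(-rT) = 0.99775253; exp(-qT) = 1.00000000
P = K * exp(-rT) * N(-d2) - S_0 * exp(-qT) * N(-d1)
N(-d1) = 0.53686171; N(-d2) = 0.55864334
P = 107.8000 * 0.99775253 * 0.55864334 - 106.8500 * 1.00000000 * 0.53686171 = 2.7227

Answer: Price = 2.7227


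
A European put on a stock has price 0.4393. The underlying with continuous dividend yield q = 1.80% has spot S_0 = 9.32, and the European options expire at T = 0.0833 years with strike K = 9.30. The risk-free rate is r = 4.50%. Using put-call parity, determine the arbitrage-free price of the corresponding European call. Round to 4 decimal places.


Put-call parity: C - P = S_0 * exp(-qT) - K * exp(-rT).
S_0 * exp(-qT) = 9.3200 * 0.99850172 = 9.30603606
K * exp(-rT) = 9.3000 * 0.99625852 = 9.26520421
C = P + S*exp(-qT) - K*exp(-rT)
C = 0.4393 + 9.30603606 - 9.26520421 = 0.4801

Answer: Call price = 0.4801


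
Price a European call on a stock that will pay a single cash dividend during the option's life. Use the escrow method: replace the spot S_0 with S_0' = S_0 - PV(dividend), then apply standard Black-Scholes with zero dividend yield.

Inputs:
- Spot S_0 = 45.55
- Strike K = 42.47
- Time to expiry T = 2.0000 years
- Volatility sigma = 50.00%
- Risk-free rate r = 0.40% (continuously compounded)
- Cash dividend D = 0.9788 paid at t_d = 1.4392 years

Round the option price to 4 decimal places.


Answer: Price = 13.2391

Derivation:
PV(D) = D * exp(-r * t_d) = 0.9788 * 0.99425974 = 0.97318143
S_0' = S_0 - PV(D) = 45.5500 - 0.97318143 = 44.57681857
d1 = (ln(S_0'/K) + (r + sigma^2/2)*T) / (sigma*sqrt(T)) = 0.43333769
d2 = d1 - sigma*sqrt(T) = -0.27376909
exp(-rT) = 0.99203191
N(d1) = 0.66761527; N(d2) = 0.39213104
C = S_0' * N(d1) - K * exp(-rT) * N(d2) = 44.57681857 * 0.66761527 - 42.4700 * 0.99203191 * 0.39213104 = 13.2391


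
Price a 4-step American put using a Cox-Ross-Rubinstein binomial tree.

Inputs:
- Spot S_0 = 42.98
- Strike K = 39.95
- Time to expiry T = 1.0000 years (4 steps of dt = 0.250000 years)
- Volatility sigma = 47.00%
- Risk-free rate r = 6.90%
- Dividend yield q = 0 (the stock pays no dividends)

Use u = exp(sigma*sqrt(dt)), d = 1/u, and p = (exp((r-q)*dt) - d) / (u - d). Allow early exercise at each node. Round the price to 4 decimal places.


dt = T/N = 0.250000
u = exp(sigma*sqrt(dt)) = 1.264909; d = 1/u = 0.790571
p = (exp((r-q)*dt) - d) / (u - d) = 0.478201
Discount per step: exp(-r*dt) = 0.982898
Stock lattice S(k, i) with i counting down-moves:
  k=0: S(0,0) = 42.9800
  k=1: S(1,0) = 54.3658; S(1,1) = 33.9787
  k=2: S(2,0) = 68.7678; S(2,1) = 42.9800; S(2,2) = 26.8626
  k=3: S(3,0) = 86.9849; S(3,1) = 54.3658; S(3,2) = 33.9787; S(3,3) = 21.2368
  k=4: S(4,0) = 110.0280; S(4,1) = 68.7678; S(4,2) = 42.9800; S(4,3) = 26.8626; S(4,4) = 16.7892
Terminal payoffs V(N, i) = max(K - S_T, 0):
  V(4,0) = 0.000000; V(4,1) = 0.000000; V(4,2) = 0.000000; V(4,3) = 13.087403; V(4,4) = 23.160816
Backward induction: V(k, i) = exp(-r*dt) * [p * V(k+1, i) + (1-p) * V(k+1, i+1)]; then take max(V_cont, immediate exercise) for American.
  V(3,0) = exp(-r*dt) * [p*0.000000 + (1-p)*0.000000] = 0.000000; exercise = 0.000000; V(3,0) = max -> 0.000000
  V(3,1) = exp(-r*dt) * [p*0.000000 + (1-p)*0.000000] = 0.000000; exercise = 0.000000; V(3,1) = max -> 0.000000
  V(3,2) = exp(-r*dt) * [p*0.000000 + (1-p)*13.087403] = 6.712206; exercise = 5.971265; V(3,2) = max -> 6.712206
  V(3,3) = exp(-r*dt) * [p*13.087403 + (1-p)*23.160816] = 18.029986; exercise = 18.713213; V(3,3) = max -> 18.713213
  V(2,0) = exp(-r*dt) * [p*0.000000 + (1-p)*0.000000] = 0.000000; exercise = 0.000000; V(2,0) = max -> 0.000000
  V(2,1) = exp(-r*dt) * [p*0.000000 + (1-p)*6.712206] = 3.442525; exercise = 0.000000; V(2,1) = max -> 3.442525
  V(2,2) = exp(-r*dt) * [p*6.712206 + (1-p)*18.713213] = 12.752434; exercise = 13.087403; V(2,2) = max -> 13.087403
  V(1,0) = exp(-r*dt) * [p*0.000000 + (1-p)*3.442525] = 1.765586; exercise = 0.000000; V(1,0) = max -> 1.765586
  V(1,1) = exp(-r*dt) * [p*3.442525 + (1-p)*13.087403] = 8.330270; exercise = 5.971265; V(1,1) = max -> 8.330270
  V(0,0) = exp(-r*dt) * [p*1.765586 + (1-p)*8.330270] = 5.102255; exercise = 0.000000; V(0,0) = max -> 5.102255

Answer: Price = V(0,0) = 5.1023


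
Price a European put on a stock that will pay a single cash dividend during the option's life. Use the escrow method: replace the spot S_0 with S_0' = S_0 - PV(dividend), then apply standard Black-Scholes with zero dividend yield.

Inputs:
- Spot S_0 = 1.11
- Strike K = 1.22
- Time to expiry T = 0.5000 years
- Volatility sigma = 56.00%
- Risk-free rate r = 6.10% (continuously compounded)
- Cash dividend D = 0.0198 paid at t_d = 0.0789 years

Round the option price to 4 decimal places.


PV(D) = D * exp(-r * t_d) = 0.0198 * 0.99519866 = 0.01970493
S_0' = S_0 - PV(D) = 1.1100 - 0.01970493 = 1.09029507
d1 = (ln(S_0'/K) + (r + sigma^2/2)*T) / (sigma*sqrt(T)) = -0.00884514
d2 = d1 - sigma*sqrt(T) = -0.40482494
exp(-rT) = 0.96996043
N(-d1) = 0.50352865; N(-d2) = 0.65719690
P = K * exp(-rT) * N(-d2) - S_0' * N(-d1) = 1.2200 * 0.96996043 * 0.65719690 - 1.09029507 * 0.50352865 = 0.2287

Answer: Price = 0.2287


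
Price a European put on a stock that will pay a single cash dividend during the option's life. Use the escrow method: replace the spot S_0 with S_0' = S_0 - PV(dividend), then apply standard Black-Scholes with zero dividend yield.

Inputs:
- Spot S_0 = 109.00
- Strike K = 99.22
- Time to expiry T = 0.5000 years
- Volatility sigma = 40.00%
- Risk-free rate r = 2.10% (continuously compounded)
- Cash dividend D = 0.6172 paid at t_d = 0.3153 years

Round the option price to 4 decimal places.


Answer: Price = 7.2113

Derivation:
PV(D) = D * exp(-r * t_d) = 0.6172 * 0.99340057 = 0.61312683
S_0' = S_0 - PV(D) = 109.0000 - 0.61312683 = 108.38687317
d1 = (ln(S_0'/K) + (r + sigma^2/2)*T) / (sigma*sqrt(T)) = 0.49097033
d2 = d1 - sigma*sqrt(T) = 0.20812761
exp(-rT) = 0.98955493
N(-d1) = 0.31172372; N(-d2) = 0.41756466
P = K * exp(-rT) * N(-d2) - S_0' * N(-d1) = 99.2200 * 0.98955493 * 0.41756466 - 108.38687317 * 0.31172372 = 7.2113


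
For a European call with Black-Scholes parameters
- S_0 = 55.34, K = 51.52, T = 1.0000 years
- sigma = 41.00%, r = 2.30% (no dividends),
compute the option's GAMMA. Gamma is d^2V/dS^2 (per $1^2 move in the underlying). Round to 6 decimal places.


Answer: Gamma = 0.015992

Derivation:
d1 = 0.4355509575; d2 = 0.0255509575
phi(d1) = 0.3628408932; exp(-qT) = 1.0000000000; exp(-rT) = 0.9772624838
Gamma = exp(-qT) * phi(d1) / (S * sigma * sqrt(T)) = 1.0000000000 * 0.3628408932 / (55.3400 * 0.4100 * 1.0000000000) = 0.015992


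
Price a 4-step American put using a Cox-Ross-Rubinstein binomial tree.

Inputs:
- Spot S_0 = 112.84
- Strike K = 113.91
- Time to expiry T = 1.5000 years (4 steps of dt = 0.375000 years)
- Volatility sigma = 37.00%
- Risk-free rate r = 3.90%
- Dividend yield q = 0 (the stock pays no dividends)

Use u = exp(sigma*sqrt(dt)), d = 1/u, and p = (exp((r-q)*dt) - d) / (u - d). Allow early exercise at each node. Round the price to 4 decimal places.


Answer: Price = V(0,0) = 17.4380

Derivation:
dt = T/N = 0.375000
u = exp(sigma*sqrt(dt)) = 1.254300; d = 1/u = 0.797257
p = (exp((r-q)*dt) - d) / (u - d) = 0.475831
Discount per step: exp(-r*dt) = 0.985481
Stock lattice S(k, i) with i counting down-moves:
  k=0: S(0,0) = 112.8400
  k=1: S(1,0) = 141.5352; S(1,1) = 89.9625
  k=2: S(2,0) = 177.5277; S(2,1) = 112.8400; S(2,2) = 71.7233
  k=3: S(3,0) = 222.6730; S(3,1) = 141.5352; S(3,2) = 89.9625; S(3,3) = 57.1819
  k=4: S(4,0) = 279.2988; S(4,1) = 177.5277; S(4,2) = 112.8400; S(4,3) = 71.7233; S(4,4) = 45.5887
Terminal payoffs V(N, i) = max(K - S_T, 0):
  V(4,0) = 0.000000; V(4,1) = 0.000000; V(4,2) = 1.070000; V(4,3) = 42.186727; V(4,4) = 68.321309
Backward induction: V(k, i) = exp(-r*dt) * [p * V(k+1, i) + (1-p) * V(k+1, i+1)]; then take max(V_cont, immediate exercise) for American.
  V(3,0) = exp(-r*dt) * [p*0.000000 + (1-p)*0.000000] = 0.000000; exercise = 0.000000; V(3,0) = max -> 0.000000
  V(3,1) = exp(-r*dt) * [p*0.000000 + (1-p)*1.070000] = 0.552718; exercise = 0.000000; V(3,1) = max -> 0.552718
  V(3,2) = exp(-r*dt) * [p*1.070000 + (1-p)*42.186727] = 22.293674; exercise = 23.947485; V(3,2) = max -> 23.947485
  V(3,3) = exp(-r*dt) * [p*42.186727 + (1-p)*68.321309] = 55.074285; exercise = 56.728096; V(3,3) = max -> 56.728096
  V(2,0) = exp(-r*dt) * [p*0.000000 + (1-p)*0.552718] = 0.285511; exercise = 0.000000; V(2,0) = max -> 0.285511
  V(2,1) = exp(-r*dt) * [p*0.552718 + (1-p)*23.947485] = 12.629467; exercise = 1.070000; V(2,1) = max -> 12.629467
  V(2,2) = exp(-r*dt) * [p*23.947485 + (1-p)*56.728096] = 40.532916; exercise = 42.186727; V(2,2) = max -> 42.186727
  V(1,0) = exp(-r*dt) * [p*0.285511 + (1-p)*12.629467] = 6.657746; exercise = 0.000000; V(1,0) = max -> 6.657746
  V(1,1) = exp(-r*dt) * [p*12.629467 + (1-p)*42.186727] = 27.714169; exercise = 23.947485; V(1,1) = max -> 27.714169
  V(0,0) = exp(-r*dt) * [p*6.657746 + (1-p)*27.714169] = 17.437966; exercise = 1.070000; V(0,0) = max -> 17.437966


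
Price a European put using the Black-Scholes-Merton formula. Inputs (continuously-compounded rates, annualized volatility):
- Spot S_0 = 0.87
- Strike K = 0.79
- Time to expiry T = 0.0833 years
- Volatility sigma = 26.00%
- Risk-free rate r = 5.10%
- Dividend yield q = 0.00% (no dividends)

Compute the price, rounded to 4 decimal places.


Answer: Price = 0.0026

Derivation:
d1 = (ln(S/K) + (r - q + 0.5*sigma^2) * T) / (sigma * sqrt(T)) = 1.37957603
d2 = d1 - sigma * sqrt(T) = 1.30453551
exp(-rT) = 0.99576071; exp(-qT) = 1.00000000
P = K * exp(-rT) * N(-d2) - S_0 * exp(-qT) * N(-d1)
N(-d1) = 0.08385861; N(-d2) = 0.09602553
P = 0.7900 * 0.99576071 * 0.09602553 - 0.8700 * 1.00000000 * 0.08385861 = 0.0026


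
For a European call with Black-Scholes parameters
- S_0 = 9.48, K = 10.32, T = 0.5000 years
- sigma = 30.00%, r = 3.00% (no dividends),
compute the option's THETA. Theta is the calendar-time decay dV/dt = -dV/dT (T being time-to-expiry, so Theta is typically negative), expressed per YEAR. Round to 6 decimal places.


d1 = -0.2234431208; d2 = -0.4355751552
phi(d1) = 0.3891065959; exp(-qT) = 1.0000000000; exp(-rT) = 0.9851119396
Theta = -S*exp(-qT)*phi(d1)*sigma/(2*sqrt(T)) - r*K*exp(-rT)*N(d2) + q*S*exp(-qT)*N(d1)
N(d1) = 0.4115953235; N(d2) = 0.3315725000; sqrt(T) = 0.7071067812
Term 1 = -9.4800 * 1.0000000000 * 0.3891065959 * 0.3000 / (2 * 0.7071067812) = -0.7824979113
Term 2 = -0.0300 * 10.3200 * 0.9851119396 * 0.3315725000 = -0.1011265145
Term 3 = 0 (no dividend yield, q = 0)
Theta = -0.7824979113 + (-0.1011265145) + (0.0000000000) = -0.883624

Answer: Theta = -0.883624


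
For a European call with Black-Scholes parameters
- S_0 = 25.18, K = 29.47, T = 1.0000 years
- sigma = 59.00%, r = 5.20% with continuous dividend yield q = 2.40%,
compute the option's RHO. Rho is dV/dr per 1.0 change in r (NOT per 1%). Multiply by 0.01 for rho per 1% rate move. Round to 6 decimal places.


Answer: Rho = 8.492591

Derivation:
d1 = 0.0758088676; d2 = -0.5141911324
phi(d1) = 0.3977975683; exp(-qT) = 0.9762857098; exp(-rT) = 0.9493288668
N(d2) = 0.3035591835
Rho = K*T*exp(-rT)*N(d2) = 29.4700 * 1.0000 * 0.9493288668 * 0.3035591835 = 8.492591


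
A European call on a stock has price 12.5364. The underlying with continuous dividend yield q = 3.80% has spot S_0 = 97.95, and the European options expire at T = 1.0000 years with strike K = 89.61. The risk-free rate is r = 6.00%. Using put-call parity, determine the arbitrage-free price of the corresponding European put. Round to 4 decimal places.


Put-call parity: C - P = S_0 * exp(-qT) - K * exp(-rT).
S_0 * exp(-qT) = 97.9500 * 0.96271294 = 94.29773256
K * exp(-rT) = 89.6100 * 0.94176453 = 84.39151985
P = C - S*exp(-qT) + K*exp(-rT)
P = 12.5364 - 94.29773256 + 84.39151985 = 2.6302

Answer: Put price = 2.6302


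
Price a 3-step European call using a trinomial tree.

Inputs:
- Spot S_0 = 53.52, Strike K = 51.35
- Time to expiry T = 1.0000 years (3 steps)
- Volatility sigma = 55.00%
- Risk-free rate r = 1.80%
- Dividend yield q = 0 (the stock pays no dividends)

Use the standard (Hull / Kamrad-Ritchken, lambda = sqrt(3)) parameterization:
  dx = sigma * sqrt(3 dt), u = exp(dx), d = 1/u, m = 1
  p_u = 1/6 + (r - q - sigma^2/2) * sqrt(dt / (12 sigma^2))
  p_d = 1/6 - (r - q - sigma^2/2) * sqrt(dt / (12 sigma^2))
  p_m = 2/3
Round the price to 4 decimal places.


dt = T/N = 0.333333; dx = sigma*sqrt(3*dt) = 0.550000
u = exp(dx) = 1.733253; d = 1/u = 0.576950
p_u = 0.126288, p_m = 0.666667, p_d = 0.207045
Discount per step: exp(-r*dt) = 0.994018
Stock lattice S(k, j) with j the centered position index:
  k=0: S(0,+0) = 53.5200
  k=1: S(1,-1) = 30.8784; S(1,+0) = 53.5200; S(1,+1) = 92.7637
  k=2: S(2,-2) = 17.8153; S(2,-1) = 30.8784; S(2,+0) = 53.5200; S(2,+1) = 92.7637; S(2,+2) = 160.7830
  k=3: S(3,-3) = 10.2785; S(3,-2) = 17.8153; S(3,-1) = 30.8784; S(3,+0) = 53.5200; S(3,+1) = 92.7637; S(3,+2) = 160.7830; S(3,+3) = 278.6776
Terminal payoffs V(N, j) = max(S_T - K, 0):
  V(3,-3) = 0.000000; V(3,-2) = 0.000000; V(3,-1) = 0.000000; V(3,+0) = 2.170000; V(3,+1) = 41.413702; V(3,+2) = 109.432966; V(3,+3) = 227.327560
Backward induction: V(k, j) = exp(-r*dt) * [p_u * V(k+1, j+1) + p_m * V(k+1, j) + p_d * V(k+1, j-1)]
  V(2,-2) = exp(-r*dt) * [p_u*0.000000 + p_m*0.000000 + p_d*0.000000] = 0.000000
  V(2,-1) = exp(-r*dt) * [p_u*2.170000 + p_m*0.000000 + p_d*0.000000] = 0.272405
  V(2,+0) = exp(-r*dt) * [p_u*41.413702 + p_m*2.170000 + p_d*0.000000] = 6.636775
  V(2,+1) = exp(-r*dt) * [p_u*109.432966 + p_m*41.413702 + p_d*2.170000] = 41.627962
  V(2,+2) = exp(-r*dt) * [p_u*227.327560 + p_m*109.432966 + p_d*41.413702] = 109.579094
  V(1,-1) = exp(-r*dt) * [p_u*6.636775 + p_m*0.272405 + p_d*0.000000] = 1.013648
  V(1,+0) = exp(-r*dt) * [p_u*41.627962 + p_m*6.636775 + p_d*0.272405] = 9.679771
  V(1,+1) = exp(-r*dt) * [p_u*109.579094 + p_m*41.627962 + p_d*6.636775] = 42.707584
  V(0,+0) = exp(-r*dt) * [p_u*42.707584 + p_m*9.679771 + p_d*1.013648] = 11.984379

Answer: Price = V(0,0) = 11.9844


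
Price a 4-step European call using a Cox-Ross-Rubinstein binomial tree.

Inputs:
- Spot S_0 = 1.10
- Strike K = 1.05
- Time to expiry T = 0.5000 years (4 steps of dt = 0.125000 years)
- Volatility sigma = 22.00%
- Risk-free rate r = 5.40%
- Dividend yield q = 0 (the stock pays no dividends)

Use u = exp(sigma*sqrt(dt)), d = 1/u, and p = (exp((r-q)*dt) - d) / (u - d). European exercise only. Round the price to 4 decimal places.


dt = T/N = 0.125000
u = exp(sigma*sqrt(dt)) = 1.080887; d = 1/u = 0.925166
p = (exp((r-q)*dt) - d) / (u - d) = 0.524058
Discount per step: exp(-r*dt) = 0.993273
Stock lattice S(k, i) with i counting down-moves:
  k=0: S(0,0) = 1.1000
  k=1: S(1,0) = 1.1890; S(1,1) = 1.0177
  k=2: S(2,0) = 1.2851; S(2,1) = 1.1000; S(2,2) = 0.9415
  k=3: S(3,0) = 1.3891; S(3,1) = 1.1890; S(3,2) = 1.0177; S(3,3) = 0.8711
  k=4: S(4,0) = 1.5015; S(4,1) = 1.2851; S(4,2) = 1.1000; S(4,3) = 0.9415; S(4,4) = 0.8059
Terminal payoffs V(N, i) = max(S_T - K, 0):
  V(4,0) = 0.451459; V(4,1) = 0.235148; V(4,2) = 0.050000; V(4,3) = 0.000000; V(4,4) = 0.000000
Backward induction: V(k, i) = exp(-r*dt) * [p * V(k+1, i) + (1-p) * V(k+1, i+1)].
  V(3,0) = exp(-r*dt) * [p*0.451459 + (1-p)*0.235148] = 0.346163
  V(3,1) = exp(-r*dt) * [p*0.235148 + (1-p)*0.050000] = 0.146039
  V(3,2) = exp(-r*dt) * [p*0.050000 + (1-p)*0.000000] = 0.026027
  V(3,3) = exp(-r*dt) * [p*0.000000 + (1-p)*0.000000] = 0.000000
  V(2,0) = exp(-r*dt) * [p*0.346163 + (1-p)*0.146039] = 0.249227
  V(2,1) = exp(-r*dt) * [p*0.146039 + (1-p)*0.026027] = 0.088322
  V(2,2) = exp(-r*dt) * [p*0.026027 + (1-p)*0.000000] = 0.013548
  V(1,0) = exp(-r*dt) * [p*0.249227 + (1-p)*0.088322] = 0.171484
  V(1,1) = exp(-r*dt) * [p*0.088322 + (1-p)*0.013548] = 0.052379
  V(0,0) = exp(-r*dt) * [p*0.171484 + (1-p)*0.052379] = 0.114025

Answer: Price = V(0,0) = 0.1140


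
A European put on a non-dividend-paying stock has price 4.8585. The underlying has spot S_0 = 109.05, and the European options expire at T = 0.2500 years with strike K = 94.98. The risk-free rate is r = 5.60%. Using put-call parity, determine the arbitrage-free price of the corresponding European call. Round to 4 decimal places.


Answer: Call price = 20.2490

Derivation:
Put-call parity: C - P = S_0 * exp(-qT) - K * exp(-rT).
S_0 * exp(-qT) = 109.0500 * 1.00000000 = 109.05000000
K * exp(-rT) = 94.9800 * 0.98609754 = 93.65954475
C = P + S*exp(-qT) - K*exp(-rT)
C = 4.8585 + 109.05000000 - 93.65954475 = 20.2490


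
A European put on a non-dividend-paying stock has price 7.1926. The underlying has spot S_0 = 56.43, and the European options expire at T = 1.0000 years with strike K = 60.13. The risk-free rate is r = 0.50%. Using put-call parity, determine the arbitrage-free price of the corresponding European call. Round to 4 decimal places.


Put-call parity: C - P = S_0 * exp(-qT) - K * exp(-rT).
S_0 * exp(-qT) = 56.4300 * 1.00000000 = 56.43000000
K * exp(-rT) = 60.1300 * 0.99501248 = 59.83010037
C = P + S*exp(-qT) - K*exp(-rT)
C = 7.1926 + 56.43000000 - 59.83010037 = 3.7925

Answer: Call price = 3.7925


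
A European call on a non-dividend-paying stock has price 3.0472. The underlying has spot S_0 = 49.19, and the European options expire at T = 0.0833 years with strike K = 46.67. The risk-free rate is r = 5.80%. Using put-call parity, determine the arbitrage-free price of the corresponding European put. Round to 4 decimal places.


Put-call parity: C - P = S_0 * exp(-qT) - K * exp(-rT).
S_0 * exp(-qT) = 49.1900 * 1.00000000 = 49.19000000
K * exp(-rT) = 46.6700 * 0.99518025 = 46.44506238
P = C - S*exp(-qT) + K*exp(-rT)
P = 3.0472 - 49.19000000 + 46.44506238 = 0.3023

Answer: Put price = 0.3023


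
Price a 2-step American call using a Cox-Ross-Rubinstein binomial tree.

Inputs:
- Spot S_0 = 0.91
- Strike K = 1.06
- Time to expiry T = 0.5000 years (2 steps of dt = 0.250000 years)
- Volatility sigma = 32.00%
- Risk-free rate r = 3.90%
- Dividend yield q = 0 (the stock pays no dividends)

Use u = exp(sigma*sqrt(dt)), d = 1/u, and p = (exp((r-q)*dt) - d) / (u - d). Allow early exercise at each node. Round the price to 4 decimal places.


Answer: Price = V(0,0) = 0.0456

Derivation:
dt = T/N = 0.250000
u = exp(sigma*sqrt(dt)) = 1.173511; d = 1/u = 0.852144
p = (exp((r-q)*dt) - d) / (u - d) = 0.490573
Discount per step: exp(-r*dt) = 0.990297
Stock lattice S(k, i) with i counting down-moves:
  k=0: S(0,0) = 0.9100
  k=1: S(1,0) = 1.0679; S(1,1) = 0.7755
  k=2: S(2,0) = 1.2532; S(2,1) = 0.9100; S(2,2) = 0.6608
Terminal payoffs V(N, i) = max(S_T - K, 0):
  V(2,0) = 0.193186; V(2,1) = 0.000000; V(2,2) = 0.000000
Backward induction: V(k, i) = exp(-r*dt) * [p * V(k+1, i) + (1-p) * V(k+1, i+1)]; then take max(V_cont, immediate exercise) for American.
  V(1,0) = exp(-r*dt) * [p*0.193186 + (1-p)*0.000000] = 0.093852; exercise = 0.007895; V(1,0) = max -> 0.093852
  V(1,1) = exp(-r*dt) * [p*0.000000 + (1-p)*0.000000] = 0.000000; exercise = 0.000000; V(1,1) = max -> 0.000000
  V(0,0) = exp(-r*dt) * [p*0.093852 + (1-p)*0.000000] = 0.045595; exercise = 0.000000; V(0,0) = max -> 0.045595


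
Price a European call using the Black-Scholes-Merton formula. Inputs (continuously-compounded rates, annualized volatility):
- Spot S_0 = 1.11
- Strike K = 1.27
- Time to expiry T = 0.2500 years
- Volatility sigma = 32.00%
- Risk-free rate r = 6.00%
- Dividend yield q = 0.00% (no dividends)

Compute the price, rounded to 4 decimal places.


Answer: Price = 0.0248

Derivation:
d1 = (ln(S/K) + (r - q + 0.5*sigma^2) * T) / (sigma * sqrt(T)) = -0.66785553
d2 = d1 - sigma * sqrt(T) = -0.82785553
exp(-rT) = 0.98511194; exp(-qT) = 1.00000000
C = S_0 * exp(-qT) * N(d1) - K * exp(-rT) * N(d2)
N(d1) = 0.25211291; N(d2) = 0.20387616
C = 1.1100 * 1.00000000 * 0.25211291 - 1.2700 * 0.98511194 * 0.20387616 = 0.0248


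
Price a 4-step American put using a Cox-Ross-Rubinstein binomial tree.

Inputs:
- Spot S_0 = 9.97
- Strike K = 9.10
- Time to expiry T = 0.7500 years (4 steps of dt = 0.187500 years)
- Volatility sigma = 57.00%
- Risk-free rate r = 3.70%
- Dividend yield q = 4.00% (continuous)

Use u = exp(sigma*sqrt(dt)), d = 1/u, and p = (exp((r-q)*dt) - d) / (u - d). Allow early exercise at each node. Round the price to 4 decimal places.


dt = T/N = 0.187500
u = exp(sigma*sqrt(dt)) = 1.279945; d = 1/u = 0.781283
p = (exp((r-q)*dt) - d) / (u - d) = 0.437479
Discount per step: exp(-r*dt) = 0.993087
Stock lattice S(k, i) with i counting down-moves:
  k=0: S(0,0) = 9.9700
  k=1: S(1,0) = 12.7611; S(1,1) = 7.7894
  k=2: S(2,0) = 16.3334; S(2,1) = 9.9700; S(2,2) = 6.0857
  k=3: S(3,0) = 20.9059; S(3,1) = 12.7611; S(3,2) = 7.7894; S(3,3) = 4.7547
  k=4: S(4,0) = 26.7584; S(4,1) = 16.3334; S(4,2) = 9.9700; S(4,3) = 6.0857; S(4,4) = 3.7148
Terminal payoffs V(N, i) = max(K - S_T, 0):
  V(4,0) = 0.000000; V(4,1) = 0.000000; V(4,2) = 0.000000; V(4,3) = 3.014274; V(4,4) = 5.385249
Backward induction: V(k, i) = exp(-r*dt) * [p * V(k+1, i) + (1-p) * V(k+1, i+1)]; then take max(V_cont, immediate exercise) for American.
  V(3,0) = exp(-r*dt) * [p*0.000000 + (1-p)*0.000000] = 0.000000; exercise = 0.000000; V(3,0) = max -> 0.000000
  V(3,1) = exp(-r*dt) * [p*0.000000 + (1-p)*0.000000] = 0.000000; exercise = 0.000000; V(3,1) = max -> 0.000000
  V(3,2) = exp(-r*dt) * [p*0.000000 + (1-p)*3.014274] = 1.683869; exercise = 1.310604; V(3,2) = max -> 1.683869
  V(3,3) = exp(-r*dt) * [p*3.014274 + (1-p)*5.385249] = 4.317936; exercise = 4.345323; V(3,3) = max -> 4.345323
  V(2,0) = exp(-r*dt) * [p*0.000000 + (1-p)*0.000000] = 0.000000; exercise = 0.000000; V(2,0) = max -> 0.000000
  V(2,1) = exp(-r*dt) * [p*0.000000 + (1-p)*1.683869] = 0.940662; exercise = 0.000000; V(2,1) = max -> 0.940662
  V(2,2) = exp(-r*dt) * [p*1.683869 + (1-p)*4.345323] = 3.159000; exercise = 3.014274; V(2,2) = max -> 3.159000
  V(1,0) = exp(-r*dt) * [p*0.000000 + (1-p)*0.940662] = 0.525484; exercise = 0.000000; V(1,0) = max -> 0.525484
  V(1,1) = exp(-r*dt) * [p*0.940662 + (1-p)*3.159000] = 2.173393; exercise = 1.310604; V(1,1) = max -> 2.173393
  V(0,0) = exp(-r*dt) * [p*0.525484 + (1-p)*2.173393] = 1.442425; exercise = 0.000000; V(0,0) = max -> 1.442425

Answer: Price = V(0,0) = 1.4424


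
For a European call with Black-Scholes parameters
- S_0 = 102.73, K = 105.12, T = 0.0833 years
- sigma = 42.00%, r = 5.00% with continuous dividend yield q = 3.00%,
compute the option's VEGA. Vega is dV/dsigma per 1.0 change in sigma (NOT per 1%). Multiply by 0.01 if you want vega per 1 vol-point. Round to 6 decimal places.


Answer: Vega = 11.720717

Derivation:
d1 = -0.1153719489; d2 = -0.2365912543
phi(d1) = 0.3962959983; exp(-qT) = 0.9975041199; exp(-rT) = 0.9958436616
Vega = S * exp(-qT) * phi(d1) * sqrt(T) = 102.7300 * 0.9975041199 * 0.3962959983 * 0.2886173938 = 11.720717


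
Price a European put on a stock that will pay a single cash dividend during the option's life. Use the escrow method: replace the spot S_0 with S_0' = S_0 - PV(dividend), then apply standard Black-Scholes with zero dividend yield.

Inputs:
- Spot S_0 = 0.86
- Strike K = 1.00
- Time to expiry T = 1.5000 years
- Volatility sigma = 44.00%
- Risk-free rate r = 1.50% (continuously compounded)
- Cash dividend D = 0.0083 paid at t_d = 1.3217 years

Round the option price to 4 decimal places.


Answer: Price = 0.2634

Derivation:
PV(D) = D * exp(-r * t_d) = 0.0083 * 0.98036973 = 0.00813707
S_0' = S_0 - PV(D) = 0.8600 - 0.00813707 = 0.85186293
d1 = (ln(S_0'/K) + (r + sigma^2/2)*T) / (sigma*sqrt(T)) = 0.01367698
d2 = d1 - sigma*sqrt(T) = -0.52521076
exp(-rT) = 0.97775124
N(-d1) = 0.49454385; N(-d2) = 0.70028166
P = K * exp(-rT) * N(-d2) - S_0' * N(-d1) = 1.0000 * 0.97775124 * 0.70028166 - 0.85186293 * 0.49454385 = 0.2634


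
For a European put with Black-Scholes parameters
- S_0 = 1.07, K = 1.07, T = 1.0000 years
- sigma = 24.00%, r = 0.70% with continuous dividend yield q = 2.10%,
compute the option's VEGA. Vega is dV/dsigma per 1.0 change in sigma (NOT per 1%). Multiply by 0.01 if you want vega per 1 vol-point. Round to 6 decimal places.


d1 = 0.0616666667; d2 = -0.1783333333
phi(d1) = 0.3981844567; exp(-qT) = 0.9792189646; exp(-rT) = 0.9930244429
Vega = S * exp(-qT) * phi(d1) * sqrt(T) = 1.0700 * 0.9792189646 * 0.3981844567 * 1.0000000000 = 0.417203

Answer: Vega = 0.417203


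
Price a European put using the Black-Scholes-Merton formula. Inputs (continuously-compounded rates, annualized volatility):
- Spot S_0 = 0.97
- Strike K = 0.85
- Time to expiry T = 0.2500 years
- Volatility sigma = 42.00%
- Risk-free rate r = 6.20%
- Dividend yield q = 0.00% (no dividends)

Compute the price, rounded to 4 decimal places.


d1 = (ln(S/K) + (r - q + 0.5*sigma^2) * T) / (sigma * sqrt(T)) = 0.80766534
d2 = d1 - sigma * sqrt(T) = 0.59766534
exp(-rT) = 0.98461951; exp(-qT) = 1.00000000
P = K * exp(-rT) * N(-d2) - S_0 * exp(-qT) * N(-d1)
N(-d1) = 0.20964163; N(-d2) = 0.27503163
P = 0.8500 * 0.98461951 * 0.27503163 - 0.9700 * 1.00000000 * 0.20964163 = 0.0268

Answer: Price = 0.0268


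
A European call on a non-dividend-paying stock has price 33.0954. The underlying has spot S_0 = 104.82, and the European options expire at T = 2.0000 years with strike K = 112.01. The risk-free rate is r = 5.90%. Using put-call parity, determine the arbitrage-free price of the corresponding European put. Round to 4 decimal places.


Put-call parity: C - P = S_0 * exp(-qT) - K * exp(-rT).
S_0 * exp(-qT) = 104.8200 * 1.00000000 = 104.82000000
K * exp(-rT) = 112.0100 * 0.88869605 = 99.54284485
P = C - S*exp(-qT) + K*exp(-rT)
P = 33.0954 - 104.82000000 + 99.54284485 = 27.8182

Answer: Put price = 27.8182


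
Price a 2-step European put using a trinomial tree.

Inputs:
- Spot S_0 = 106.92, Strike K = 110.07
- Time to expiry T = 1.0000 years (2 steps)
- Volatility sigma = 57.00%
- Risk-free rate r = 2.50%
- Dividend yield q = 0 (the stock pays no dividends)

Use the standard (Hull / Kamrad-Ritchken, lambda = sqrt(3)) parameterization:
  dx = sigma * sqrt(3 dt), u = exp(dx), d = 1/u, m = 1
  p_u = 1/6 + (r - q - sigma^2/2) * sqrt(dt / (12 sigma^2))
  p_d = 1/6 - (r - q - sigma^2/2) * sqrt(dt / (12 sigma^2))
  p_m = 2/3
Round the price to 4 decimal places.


Answer: Price = V(0,0) = 21.2888

Derivation:
dt = T/N = 0.500000; dx = sigma*sqrt(3*dt) = 0.698105
u = exp(dx) = 2.009939; d = 1/u = 0.497527
p_u = 0.117444, p_m = 0.666667, p_d = 0.215889
Discount per step: exp(-r*dt) = 0.987578
Stock lattice S(k, j) with j the centered position index:
  k=0: S(0,+0) = 106.9200
  k=1: S(1,-1) = 53.1956; S(1,+0) = 106.9200; S(1,+1) = 214.9027
  k=2: S(2,-2) = 26.4663; S(2,-1) = 53.1956; S(2,+0) = 106.9200; S(2,+1) = 214.9027; S(2,+2) = 431.9414
Terminal payoffs V(N, j) = max(K - S_T, 0):
  V(2,-2) = 83.603713; V(2,-1) = 56.874367; V(2,+0) = 3.150000; V(2,+1) = 0.000000; V(2,+2) = 0.000000
Backward induction: V(k, j) = exp(-r*dt) * [p_u * V(k+1, j+1) + p_m * V(k+1, j) + p_d * V(k+1, j-1)]
  V(1,-1) = exp(-r*dt) * [p_u*3.150000 + p_m*56.874367 + p_d*83.603713] = 55.635526
  V(1,+0) = exp(-r*dt) * [p_u*0.000000 + p_m*3.150000 + p_d*56.874367] = 14.199950
  V(1,+1) = exp(-r*dt) * [p_u*0.000000 + p_m*0.000000 + p_d*3.150000] = 0.671603
  V(0,+0) = exp(-r*dt) * [p_u*0.671603 + p_m*14.199950 + p_d*55.635526] = 21.288840


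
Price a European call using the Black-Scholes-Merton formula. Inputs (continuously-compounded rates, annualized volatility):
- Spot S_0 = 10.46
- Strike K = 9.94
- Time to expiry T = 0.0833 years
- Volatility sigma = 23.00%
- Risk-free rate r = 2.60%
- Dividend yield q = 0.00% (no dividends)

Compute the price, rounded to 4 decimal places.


d1 = (ln(S/K) + (r - q + 0.5*sigma^2) * T) / (sigma * sqrt(T)) = 0.83396888
d2 = d1 - sigma * sqrt(T) = 0.76758688
exp(-rT) = 0.99783654; exp(-qT) = 1.00000000
C = S_0 * exp(-qT) * N(d1) - K * exp(-rT) * N(d2)
N(d1) = 0.79785074; N(d2) = 0.77863367
C = 10.4600 * 1.00000000 * 0.79785074 - 9.9400 * 0.99783654 * 0.77863367 = 0.6226

Answer: Price = 0.6226


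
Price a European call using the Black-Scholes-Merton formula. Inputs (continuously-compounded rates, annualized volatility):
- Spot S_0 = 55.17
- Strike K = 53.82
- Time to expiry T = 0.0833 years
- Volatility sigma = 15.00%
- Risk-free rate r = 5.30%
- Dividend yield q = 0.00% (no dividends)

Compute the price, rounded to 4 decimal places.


Answer: Price = 1.9383

Derivation:
d1 = (ln(S/K) + (r - q + 0.5*sigma^2) * T) / (sigma * sqrt(T)) = 0.69587414
d2 = d1 - sigma * sqrt(T) = 0.65258153
exp(-rT) = 0.99559483; exp(-qT) = 1.00000000
C = S_0 * exp(-qT) * N(d1) - K * exp(-rT) * N(d2)
N(d1) = 0.75674617; N(d2) = 0.74298695
C = 55.1700 * 1.00000000 * 0.75674617 - 53.8200 * 0.99559483 * 0.74298695 = 1.9383


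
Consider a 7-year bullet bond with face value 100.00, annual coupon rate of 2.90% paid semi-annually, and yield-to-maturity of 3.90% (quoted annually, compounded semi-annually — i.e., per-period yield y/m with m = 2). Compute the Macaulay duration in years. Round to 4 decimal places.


Coupon per period c = face * coupon_rate / m = 1.450000
Periods per year m = 2; per-period yield y/m = 0.019500
Number of cashflows N = 14
Cashflows (t years, CF_t, discount factor 1/(1+y/m)^(m*t), PV):
  t = 0.5000: CF_t = 1.450000, DF = 0.980873, PV = 1.422266
  t = 1.0000: CF_t = 1.450000, DF = 0.962112, PV = 1.395062
  t = 1.5000: CF_t = 1.450000, DF = 0.943709, PV = 1.368379
  t = 2.0000: CF_t = 1.450000, DF = 0.925659, PV = 1.342206
  t = 2.5000: CF_t = 1.450000, DF = 0.907954, PV = 1.316533
  t = 3.0000: CF_t = 1.450000, DF = 0.890588, PV = 1.291352
  t = 3.5000: CF_t = 1.450000, DF = 0.873553, PV = 1.266652
  t = 4.0000: CF_t = 1.450000, DF = 0.856845, PV = 1.242425
  t = 4.5000: CF_t = 1.450000, DF = 0.840456, PV = 1.218661
  t = 5.0000: CF_t = 1.450000, DF = 0.824380, PV = 1.195352
  t = 5.5000: CF_t = 1.450000, DF = 0.808613, PV = 1.172488
  t = 6.0000: CF_t = 1.450000, DF = 0.793146, PV = 1.150062
  t = 6.5000: CF_t = 1.450000, DF = 0.777976, PV = 1.128065
  t = 7.0000: CF_t = 101.450000, DF = 0.763095, PV = 77.416018
Price P = sum_t PV_t = 93.925520
Macaulay numerator sum_t t * PV_t:
  t * PV_t at t = 0.5000: 0.711133
  t * PV_t at t = 1.0000: 1.395062
  t * PV_t at t = 1.5000: 2.052568
  t * PV_t at t = 2.0000: 2.684411
  t * PV_t at t = 2.5000: 3.291333
  t * PV_t at t = 3.0000: 3.874056
  t * PV_t at t = 3.5000: 4.433283
  t * PV_t at t = 4.0000: 4.969700
  t * PV_t at t = 4.5000: 5.483975
  t * PV_t at t = 5.0000: 5.976758
  t * PV_t at t = 5.5000: 6.448685
  t * PV_t at t = 6.0000: 6.900372
  t * PV_t at t = 6.5000: 7.332421
  t * PV_t at t = 7.0000: 541.912127
Macaulay duration D = (sum_t t * PV_t) / P = 597.465884 / 93.925520 = 6.361060

Answer: Macaulay duration = 6.3611 years


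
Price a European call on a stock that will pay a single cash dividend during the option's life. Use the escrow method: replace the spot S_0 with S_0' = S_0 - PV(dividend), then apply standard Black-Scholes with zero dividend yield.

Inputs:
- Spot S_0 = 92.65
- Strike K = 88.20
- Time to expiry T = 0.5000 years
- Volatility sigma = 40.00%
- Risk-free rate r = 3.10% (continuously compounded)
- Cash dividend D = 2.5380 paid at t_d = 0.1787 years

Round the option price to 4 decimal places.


PV(D) = D * exp(-r * t_d) = 2.5380 * 0.99447562 = 2.52397911
S_0' = S_0 - PV(D) = 92.6500 - 2.52397911 = 90.12602089
d1 = (ln(S_0'/K) + (r + sigma^2/2)*T) / (sigma*sqrt(T)) = 0.27259659
d2 = d1 - sigma*sqrt(T) = -0.01024612
exp(-rT) = 0.98461951
N(d1) = 0.60741833; N(d2) = 0.49591246
C = S_0' * N(d1) - K * exp(-rT) * N(d2) = 90.12602089 * 0.60741833 - 88.2000 * 0.98461951 * 0.49591246 = 11.6775

Answer: Price = 11.6775


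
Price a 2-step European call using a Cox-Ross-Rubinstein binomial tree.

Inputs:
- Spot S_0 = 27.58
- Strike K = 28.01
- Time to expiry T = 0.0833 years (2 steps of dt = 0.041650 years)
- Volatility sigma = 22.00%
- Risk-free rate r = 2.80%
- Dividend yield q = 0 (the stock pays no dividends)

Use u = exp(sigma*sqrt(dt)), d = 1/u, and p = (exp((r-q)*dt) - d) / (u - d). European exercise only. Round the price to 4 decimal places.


Answer: Price = V(0,0) = 0.5429

Derivation:
dt = T/N = 0.041650
u = exp(sigma*sqrt(dt)) = 1.045922; d = 1/u = 0.956095
p = (exp((r-q)*dt) - d) / (u - d) = 0.501768
Discount per step: exp(-r*dt) = 0.998834
Stock lattice S(k, i) with i counting down-moves:
  k=0: S(0,0) = 27.5800
  k=1: S(1,0) = 28.8465; S(1,1) = 26.3691
  k=2: S(2,0) = 30.1712; S(2,1) = 27.5800; S(2,2) = 25.2113
Terminal payoffs V(N, i) = max(S_T - K, 0):
  V(2,0) = 2.161191; V(2,1) = 0.000000; V(2,2) = 0.000000
Backward induction: V(k, i) = exp(-r*dt) * [p * V(k+1, i) + (1-p) * V(k+1, i+1)].
  V(1,0) = exp(-r*dt) * [p*2.161191 + (1-p)*0.000000] = 1.083152
  V(1,1) = exp(-r*dt) * [p*0.000000 + (1-p)*0.000000] = 0.000000
  V(0,0) = exp(-r*dt) * [p*1.083152 + (1-p)*0.000000] = 0.542857


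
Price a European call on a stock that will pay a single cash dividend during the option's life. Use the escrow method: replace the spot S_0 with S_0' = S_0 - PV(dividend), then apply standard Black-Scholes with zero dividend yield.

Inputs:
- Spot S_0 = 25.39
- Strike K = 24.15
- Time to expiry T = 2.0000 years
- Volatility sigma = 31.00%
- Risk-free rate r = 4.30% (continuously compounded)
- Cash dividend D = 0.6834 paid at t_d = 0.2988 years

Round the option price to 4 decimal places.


Answer: Price = 5.4675

Derivation:
PV(D) = D * exp(-r * t_d) = 0.6834 * 0.98723379 = 0.67467557
S_0' = S_0 - PV(D) = 25.3900 - 0.67467557 = 24.71532443
d1 = (ln(S_0'/K) + (r + sigma^2/2)*T) / (sigma*sqrt(T)) = 0.46814824
d2 = d1 - sigma*sqrt(T) = 0.02974204
exp(-rT) = 0.91759423
N(d1) = 0.68016071; N(d2) = 0.51186361
C = S_0' * N(d1) - K * exp(-rT) * N(d2) = 24.71532443 * 0.68016071 - 24.1500 * 0.91759423 * 0.51186361 = 5.4675


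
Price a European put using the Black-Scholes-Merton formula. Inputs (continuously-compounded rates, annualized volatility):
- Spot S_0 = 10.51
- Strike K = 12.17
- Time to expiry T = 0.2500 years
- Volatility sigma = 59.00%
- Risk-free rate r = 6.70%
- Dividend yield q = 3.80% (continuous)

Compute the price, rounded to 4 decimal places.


d1 = (ln(S/K) + (r - q + 0.5*sigma^2) * T) / (sigma * sqrt(T)) = -0.32503126
d2 = d1 - sigma * sqrt(T) = -0.62003126
exp(-rT) = 0.98338950; exp(-qT) = 0.99054498
P = K * exp(-rT) * N(-d2) - S_0 * exp(-qT) * N(-d1)
N(-d1) = 0.62742129; N(-d2) = 0.73238140
P = 12.1700 * 0.98338950 * 0.73238140 - 10.5100 * 0.99054498 * 0.62742129 = 2.2332

Answer: Price = 2.2332


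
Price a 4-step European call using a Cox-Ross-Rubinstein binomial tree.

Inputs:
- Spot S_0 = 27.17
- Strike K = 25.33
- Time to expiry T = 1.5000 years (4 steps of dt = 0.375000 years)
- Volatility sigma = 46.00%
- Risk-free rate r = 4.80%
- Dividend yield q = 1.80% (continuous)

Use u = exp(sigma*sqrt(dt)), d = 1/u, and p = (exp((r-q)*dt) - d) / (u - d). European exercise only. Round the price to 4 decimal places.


dt = T/N = 0.375000
u = exp(sigma*sqrt(dt)) = 1.325370; d = 1/u = 0.754507
p = (exp((r-q)*dt) - d) / (u - d) = 0.449857
Discount per step: exp(-r*dt) = 0.982161
Stock lattice S(k, i) with i counting down-moves:
  k=0: S(0,0) = 27.1700
  k=1: S(1,0) = 36.0103; S(1,1) = 20.4999
  k=2: S(2,0) = 47.7269; S(2,1) = 27.1700; S(2,2) = 15.4673
  k=3: S(3,0) = 63.2558; S(3,1) = 36.0103; S(3,2) = 20.4999; S(3,3) = 11.6702
  k=4: S(4,0) = 83.8374; S(4,1) = 47.7269; S(4,2) = 27.1700; S(4,3) = 15.4673; S(4,4) = 8.8053
Terminal payoffs V(N, i) = max(S_T - K, 0):
  V(4,0) = 58.507358; V(4,1) = 22.396942; V(4,2) = 1.840000; V(4,3) = 0.000000; V(4,4) = 0.000000
Backward induction: V(k, i) = exp(-r*dt) * [p * V(k+1, i) + (1-p) * V(k+1, i+1)].
  V(3,0) = exp(-r*dt) * [p*58.507358 + (1-p)*22.396942] = 37.952158
  V(3,1) = exp(-r*dt) * [p*22.396942 + (1-p)*1.840000] = 10.889901
  V(3,2) = exp(-r*dt) * [p*1.840000 + (1-p)*0.000000] = 0.812972
  V(3,3) = exp(-r*dt) * [p*0.000000 + (1-p)*0.000000] = 0.000000
  V(2,0) = exp(-r*dt) * [p*37.952158 + (1-p)*10.889901] = 22.652619
  V(2,1) = exp(-r*dt) * [p*10.889901 + (1-p)*0.812972] = 5.250783
  V(2,2) = exp(-r*dt) * [p*0.812972 + (1-p)*0.000000] = 0.359197
  V(1,0) = exp(-r*dt) * [p*22.652619 + (1-p)*5.250783] = 12.845811
  V(1,1) = exp(-r*dt) * [p*5.250783 + (1-p)*0.359197] = 2.514051
  V(0,0) = exp(-r*dt) * [p*12.845811 + (1-p)*2.514051] = 7.034110

Answer: Price = V(0,0) = 7.0341


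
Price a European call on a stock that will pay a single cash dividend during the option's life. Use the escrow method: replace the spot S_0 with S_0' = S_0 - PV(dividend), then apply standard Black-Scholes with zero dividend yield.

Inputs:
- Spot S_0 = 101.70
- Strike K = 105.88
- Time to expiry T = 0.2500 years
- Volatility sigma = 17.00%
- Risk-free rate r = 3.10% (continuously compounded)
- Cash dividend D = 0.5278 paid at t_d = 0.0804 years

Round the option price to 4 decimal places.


Answer: Price = 1.8895

Derivation:
PV(D) = D * exp(-r * t_d) = 0.5278 * 0.99751070 = 0.52648615
S_0' = S_0 - PV(D) = 101.7000 - 0.52648615 = 101.17351385
d1 = (ln(S_0'/K) + (r + sigma^2/2)*T) / (sigma*sqrt(T)) = -0.40125736
d2 = d1 - sigma*sqrt(T) = -0.48625736
exp(-rT) = 0.99227995
N(d1) = 0.34411533; N(d2) = 0.31339235
C = S_0' * N(d1) - K * exp(-rT) * N(d2) = 101.17351385 * 0.34411533 - 105.8800 * 0.99227995 * 0.31339235 = 1.8895


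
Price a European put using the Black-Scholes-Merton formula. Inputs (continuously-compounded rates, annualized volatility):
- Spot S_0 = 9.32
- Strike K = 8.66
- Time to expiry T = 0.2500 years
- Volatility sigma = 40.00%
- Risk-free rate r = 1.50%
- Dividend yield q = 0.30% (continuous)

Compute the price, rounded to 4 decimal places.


Answer: Price = 0.4232

Derivation:
d1 = (ln(S/K) + (r - q + 0.5*sigma^2) * T) / (sigma * sqrt(T)) = 0.48223953
d2 = d1 - sigma * sqrt(T) = 0.28223953
exp(-rT) = 0.99625702; exp(-qT) = 0.99925028
P = K * exp(-rT) * N(-d2) - S_0 * exp(-qT) * N(-d1)
N(-d1) = 0.31481790; N(-d2) = 0.38887992
P = 8.6600 * 0.99625702 * 0.38887992 - 9.3200 * 0.99925028 * 0.31481790 = 0.4232


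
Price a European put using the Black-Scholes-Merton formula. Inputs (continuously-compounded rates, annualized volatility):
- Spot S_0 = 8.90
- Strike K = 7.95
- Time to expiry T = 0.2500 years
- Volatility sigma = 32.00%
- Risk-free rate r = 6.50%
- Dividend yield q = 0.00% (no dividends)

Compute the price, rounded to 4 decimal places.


d1 = (ln(S/K) + (r - q + 0.5*sigma^2) * T) / (sigma * sqrt(T)) = 0.88705843
d2 = d1 - sigma * sqrt(T) = 0.72705843
exp(-rT) = 0.98388132; exp(-qT) = 1.00000000
P = K * exp(-rT) * N(-d2) - S_0 * exp(-qT) * N(-d1)
N(-d1) = 0.18752372; N(-d2) = 0.23359508
P = 7.9500 * 0.98388132 * 0.23359508 - 8.9000 * 1.00000000 * 0.18752372 = 0.1582

Answer: Price = 0.1582


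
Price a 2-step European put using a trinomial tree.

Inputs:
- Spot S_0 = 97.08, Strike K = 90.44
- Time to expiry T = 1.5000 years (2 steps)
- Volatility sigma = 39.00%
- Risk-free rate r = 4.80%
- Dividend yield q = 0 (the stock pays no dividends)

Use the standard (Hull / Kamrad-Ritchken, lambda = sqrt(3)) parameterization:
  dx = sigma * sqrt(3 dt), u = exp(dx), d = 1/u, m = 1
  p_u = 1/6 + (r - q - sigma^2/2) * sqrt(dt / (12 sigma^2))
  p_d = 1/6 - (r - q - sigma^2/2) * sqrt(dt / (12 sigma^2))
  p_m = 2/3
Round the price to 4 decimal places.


Answer: Price = V(0,0) = 10.2424

Derivation:
dt = T/N = 0.750000; dx = sigma*sqrt(3*dt) = 0.585000
u = exp(dx) = 1.794991; d = 1/u = 0.557106
p_u = 0.148686, p_m = 0.666667, p_d = 0.184647
Discount per step: exp(-r*dt) = 0.964640
Stock lattice S(k, j) with j the centered position index:
  k=0: S(0,+0) = 97.0800
  k=1: S(1,-1) = 54.0838; S(1,+0) = 97.0800; S(1,+1) = 174.2577
  k=2: S(2,-2) = 30.1304; S(2,-1) = 54.0838; S(2,+0) = 97.0800; S(2,+1) = 174.2577; S(2,+2) = 312.7910
Terminal payoffs V(N, j) = max(K - S_T, 0):
  V(2,-2) = 60.309577; V(2,-1) = 36.356163; V(2,+0) = 0.000000; V(2,+1) = 0.000000; V(2,+2) = 0.000000
Backward induction: V(k, j) = exp(-r*dt) * [p_u * V(k+1, j+1) + p_m * V(k+1, j) + p_d * V(k+1, j-1)]
  V(1,-1) = exp(-r*dt) * [p_u*0.000000 + p_m*36.356163 + p_d*60.309577] = 34.122656
  V(1,+0) = exp(-r*dt) * [p_u*0.000000 + p_m*0.000000 + p_d*36.356163] = 6.475700
  V(1,+1) = exp(-r*dt) * [p_u*0.000000 + p_m*0.000000 + p_d*0.000000] = 0.000000
  V(0,+0) = exp(-r*dt) * [p_u*0.000000 + p_m*6.475700 + p_d*34.122656] = 10.242352
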